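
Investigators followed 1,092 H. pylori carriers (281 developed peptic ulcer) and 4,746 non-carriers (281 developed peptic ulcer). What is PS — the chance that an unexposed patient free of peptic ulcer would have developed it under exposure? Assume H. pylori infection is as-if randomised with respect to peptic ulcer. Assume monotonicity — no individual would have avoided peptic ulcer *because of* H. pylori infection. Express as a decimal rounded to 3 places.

p₁ = P(outcome | exposed) = 281/1092 = 0.25733
p₀ = P(outcome | unexposed) = 281/4746 = 0.059208
Under exogeneity and monotonicity, PS = (p₁ − p₀) / (1 − p₀).
PS = (0.25733 − 0.059208) / (1 − 0.059208) = 0.19812 / 0.94079 ≈ 0.2106

PS ≈ 0.211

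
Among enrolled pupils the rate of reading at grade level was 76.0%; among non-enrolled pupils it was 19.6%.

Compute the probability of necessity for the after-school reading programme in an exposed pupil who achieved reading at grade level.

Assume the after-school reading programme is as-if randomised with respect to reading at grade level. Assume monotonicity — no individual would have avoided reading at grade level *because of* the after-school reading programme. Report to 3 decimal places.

PN ≈ 0.742

p₁ = 0.76, p₀ = 0.196.
Under exogeneity and monotonicity, PN = (p₁ − p₀) / p₁.
PN = (0.76 − 0.196) / 0.76 = 0.564 / 0.76 ≈ 0.7421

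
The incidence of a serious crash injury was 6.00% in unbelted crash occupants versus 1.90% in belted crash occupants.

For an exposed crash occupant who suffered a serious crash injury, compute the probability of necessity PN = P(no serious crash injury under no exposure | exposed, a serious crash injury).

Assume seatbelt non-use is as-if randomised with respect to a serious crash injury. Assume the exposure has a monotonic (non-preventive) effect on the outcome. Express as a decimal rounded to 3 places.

PN ≈ 0.683

p₁ = 0.06, p₀ = 0.019.
Under exogeneity and monotonicity, PN = (p₁ − p₀) / p₁.
PN = (0.06 − 0.019) / 0.06 = 0.041 / 0.06 ≈ 0.6833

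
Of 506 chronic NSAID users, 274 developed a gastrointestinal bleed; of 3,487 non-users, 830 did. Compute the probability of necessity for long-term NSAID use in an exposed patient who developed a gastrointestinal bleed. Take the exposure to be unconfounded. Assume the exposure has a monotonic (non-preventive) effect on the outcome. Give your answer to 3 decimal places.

PN ≈ 0.560

p₁ = P(outcome | exposed) = 274/506 = 0.5415
p₀ = P(outcome | unexposed) = 830/3487 = 0.23803
Under exogeneity and monotonicity, PN = (p₁ − p₀) / p₁.
PN = (0.5415 − 0.23803) / 0.5415 = 0.30348 / 0.5415 ≈ 0.5604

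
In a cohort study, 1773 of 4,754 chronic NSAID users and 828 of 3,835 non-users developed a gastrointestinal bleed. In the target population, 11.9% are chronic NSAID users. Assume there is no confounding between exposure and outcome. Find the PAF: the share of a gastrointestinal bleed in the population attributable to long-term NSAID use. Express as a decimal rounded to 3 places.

p₁ = P(outcome | exposed) = 1773/4754 = 0.37295
p₀ = P(outcome | unexposed) = 828/3835 = 0.21591
Overall risk P(Y=1) = π·p₁ + (1−π)·p₀ = 0.119×0.37295 + 0.881×0.21591 = 0.23459.
Under exogeneity, PAF = [P(Y=1) − p₀] / P(Y=1).
PAF = (0.23459 − 0.21591) / 0.23459 ≈ 0.0797

PAF ≈ 0.080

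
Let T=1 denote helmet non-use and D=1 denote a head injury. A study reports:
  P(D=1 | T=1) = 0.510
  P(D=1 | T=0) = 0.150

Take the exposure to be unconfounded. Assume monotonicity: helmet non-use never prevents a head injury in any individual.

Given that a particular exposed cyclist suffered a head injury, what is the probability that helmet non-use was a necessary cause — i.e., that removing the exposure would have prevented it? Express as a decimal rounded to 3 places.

PN ≈ 0.706

Let p₁ = 0.51, p₀ = 0.15.
Under exogeneity and monotonicity, PN = (p₁ − p₀) / p₁.
PN = (0.51 − 0.15) / 0.51 = 0.36 / 0.51 ≈ 0.7059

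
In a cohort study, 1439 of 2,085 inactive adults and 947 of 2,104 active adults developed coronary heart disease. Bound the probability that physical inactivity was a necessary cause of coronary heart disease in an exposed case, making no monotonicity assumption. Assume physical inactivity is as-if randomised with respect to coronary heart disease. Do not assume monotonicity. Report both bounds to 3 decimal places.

p₁ = P(outcome | exposed) = 1439/2085 = 0.69017
p₀ = P(outcome | unexposed) = 947/2104 = 0.4501
Under exogeneity alone the bounds on PN are max{0,(p₁−p₀)/p₁} ≤ PN ≤ min{1,(1−p₀)/p₁}.
  lower = (p₁ − p₀)/p₁ = 0.24007 / 0.69017 ≈ 0.3478
  upper = min{1, (1 − p₀)/p₁} = 0.5499 / 0.69017 ≈ 0.7968

0.348 ≤ PN ≤ 0.797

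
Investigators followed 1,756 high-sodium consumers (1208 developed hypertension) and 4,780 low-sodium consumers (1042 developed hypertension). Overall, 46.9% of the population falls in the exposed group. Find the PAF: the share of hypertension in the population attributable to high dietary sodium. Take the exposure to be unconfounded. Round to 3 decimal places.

p₁ = P(outcome | exposed) = 1208/1756 = 0.68793
p₀ = P(outcome | unexposed) = 1042/4780 = 0.21799
Overall risk P(Y=1) = π·p₁ + (1−π)·p₀ = 0.469×0.68793 + 0.531×0.21799 = 0.43839.
Under exogeneity, PAF = [P(Y=1) − p₀] / P(Y=1).
PAF = (0.43839 − 0.21799) / 0.43839 ≈ 0.5027

PAF ≈ 0.503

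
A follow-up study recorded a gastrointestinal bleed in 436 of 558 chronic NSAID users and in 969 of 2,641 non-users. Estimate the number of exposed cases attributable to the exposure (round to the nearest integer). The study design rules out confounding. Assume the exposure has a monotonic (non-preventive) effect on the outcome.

p₁ = P(outcome | exposed) = 436/558 = 0.78136
p₀ = P(outcome | unexposed) = 969/2641 = 0.36691
PN = (p₁ − p₀)/p₁ = (0.78136 − 0.36691) / 0.78136 ≈ 0.53043.
Attributable cases ≈ PN × (exposed cases) = 0.53043 × 436 ≈ 231.27.

about 231 cases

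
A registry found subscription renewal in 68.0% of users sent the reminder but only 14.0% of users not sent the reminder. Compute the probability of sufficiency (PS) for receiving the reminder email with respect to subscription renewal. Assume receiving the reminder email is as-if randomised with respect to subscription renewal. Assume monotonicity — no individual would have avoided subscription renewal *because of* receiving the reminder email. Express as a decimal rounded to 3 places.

p₁ = 0.68, p₀ = 0.14.
Under exogeneity and monotonicity, PS = (p₁ − p₀) / (1 − p₀).
PS = (0.68 − 0.14) / (1 − 0.14) = 0.54 / 0.86 ≈ 0.6279

PS ≈ 0.628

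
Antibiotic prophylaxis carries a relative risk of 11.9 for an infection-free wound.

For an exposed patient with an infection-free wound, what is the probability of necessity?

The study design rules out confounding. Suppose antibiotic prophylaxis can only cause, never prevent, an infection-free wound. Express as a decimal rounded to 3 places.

PN ≈ 0.916

Under exogeneity and monotonicity, PN = (RR − 1) / RR = 1 − 1/RR.
PN = (11.9 − 1) / 11.9 = 10.9 / 11.9 ≈ 0.9160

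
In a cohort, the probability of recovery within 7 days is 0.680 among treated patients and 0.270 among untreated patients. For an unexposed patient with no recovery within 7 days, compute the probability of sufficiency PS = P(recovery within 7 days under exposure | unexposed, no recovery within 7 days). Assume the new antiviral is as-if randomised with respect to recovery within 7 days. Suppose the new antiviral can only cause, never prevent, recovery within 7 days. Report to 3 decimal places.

PS ≈ 0.562

Let p₁ = 0.68, p₀ = 0.27.
Under exogeneity and monotonicity, PS = (p₁ − p₀) / (1 − p₀).
PS = (0.68 − 0.27) / (1 − 0.27) = 0.41 / 0.73 ≈ 0.5616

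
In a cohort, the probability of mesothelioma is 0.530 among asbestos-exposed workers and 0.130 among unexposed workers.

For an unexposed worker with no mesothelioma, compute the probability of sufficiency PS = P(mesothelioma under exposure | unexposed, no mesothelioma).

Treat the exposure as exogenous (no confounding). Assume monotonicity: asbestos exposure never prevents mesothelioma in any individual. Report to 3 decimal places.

Let p₁ = 0.53, p₀ = 0.13.
Under exogeneity and monotonicity, PS = (p₁ − p₀) / (1 − p₀).
PS = (0.53 − 0.13) / (1 − 0.13) = 0.4 / 0.87 ≈ 0.4598

PS ≈ 0.460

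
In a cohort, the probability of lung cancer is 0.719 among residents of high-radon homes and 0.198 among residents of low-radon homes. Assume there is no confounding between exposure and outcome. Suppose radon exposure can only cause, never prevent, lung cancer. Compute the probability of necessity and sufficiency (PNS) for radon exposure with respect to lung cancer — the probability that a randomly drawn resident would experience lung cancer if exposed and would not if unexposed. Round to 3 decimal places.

Let p₁ = 0.719, p₀ = 0.198.
Under exogeneity and monotonicity, PNS = p₁ − p₀.
PNS = 0.719 − 0.198 = 0.521

PNS ≈ 0.521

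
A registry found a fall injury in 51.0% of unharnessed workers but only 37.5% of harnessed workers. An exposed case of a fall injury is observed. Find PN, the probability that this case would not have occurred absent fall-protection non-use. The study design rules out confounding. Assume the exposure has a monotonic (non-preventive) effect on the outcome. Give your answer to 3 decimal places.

p₁ = 0.51, p₀ = 0.375.
Under exogeneity and monotonicity, PN = (p₁ − p₀) / p₁.
PN = (0.51 − 0.375) / 0.51 = 0.135 / 0.51 ≈ 0.2647

PN ≈ 0.265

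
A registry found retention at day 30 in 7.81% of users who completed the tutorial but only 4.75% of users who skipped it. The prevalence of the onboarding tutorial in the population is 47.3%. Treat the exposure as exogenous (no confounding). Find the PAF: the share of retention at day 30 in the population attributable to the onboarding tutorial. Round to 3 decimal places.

p₁ = 0.0781, p₀ = 0.0475.
Overall risk P(Y=1) = π·p₁ + (1−π)·p₀ = 0.473×0.0781 + 0.527×0.0475 = 0.061974.
Under exogeneity, PAF = [P(Y=1) − p₀] / P(Y=1).
PAF = (0.061974 − 0.0475) / 0.061974 ≈ 0.2335

PAF ≈ 0.234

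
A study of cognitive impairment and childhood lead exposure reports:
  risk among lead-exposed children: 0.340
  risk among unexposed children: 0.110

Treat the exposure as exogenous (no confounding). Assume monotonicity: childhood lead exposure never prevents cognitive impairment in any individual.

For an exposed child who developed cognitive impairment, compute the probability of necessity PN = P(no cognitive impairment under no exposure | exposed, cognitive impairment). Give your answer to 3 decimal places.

PN ≈ 0.676

Let p₁ = 0.34, p₀ = 0.11.
Under exogeneity and monotonicity, PN = (p₁ − p₀) / p₁.
PN = (0.34 − 0.11) / 0.34 = 0.23 / 0.34 ≈ 0.6765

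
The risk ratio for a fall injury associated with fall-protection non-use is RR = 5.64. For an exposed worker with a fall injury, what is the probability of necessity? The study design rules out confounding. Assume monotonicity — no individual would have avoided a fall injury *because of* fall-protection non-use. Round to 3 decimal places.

PN ≈ 0.823

Under exogeneity and monotonicity, PN = (RR − 1) / RR = 1 − 1/RR.
PN = (5.64 − 1) / 5.64 = 4.64 / 5.64 ≈ 0.8227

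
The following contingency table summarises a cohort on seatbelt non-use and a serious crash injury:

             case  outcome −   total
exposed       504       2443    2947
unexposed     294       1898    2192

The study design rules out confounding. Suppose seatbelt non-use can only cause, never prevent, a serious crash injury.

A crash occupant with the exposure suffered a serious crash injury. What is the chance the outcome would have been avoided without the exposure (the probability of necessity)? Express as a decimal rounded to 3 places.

p₁ = P(outcome | exposed) = 504/2947 = 0.17102
p₀ = P(outcome | unexposed) = 294/2192 = 0.13412
Under exogeneity and monotonicity, PN = (p₁ − p₀) / p₁.
PN = (0.17102 − 0.13412) / 0.17102 = 0.036897 / 0.17102 ≈ 0.2157

PN ≈ 0.216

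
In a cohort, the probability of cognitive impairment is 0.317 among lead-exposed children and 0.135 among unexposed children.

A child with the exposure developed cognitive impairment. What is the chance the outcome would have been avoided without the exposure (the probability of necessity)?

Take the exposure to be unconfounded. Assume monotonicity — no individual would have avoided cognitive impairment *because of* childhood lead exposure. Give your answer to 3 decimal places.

Let p₁ = 0.317, p₀ = 0.135.
Under exogeneity and monotonicity, PN = (p₁ − p₀) / p₁.
PN = (0.317 − 0.135) / 0.317 = 0.182 / 0.317 ≈ 0.5741

PN ≈ 0.574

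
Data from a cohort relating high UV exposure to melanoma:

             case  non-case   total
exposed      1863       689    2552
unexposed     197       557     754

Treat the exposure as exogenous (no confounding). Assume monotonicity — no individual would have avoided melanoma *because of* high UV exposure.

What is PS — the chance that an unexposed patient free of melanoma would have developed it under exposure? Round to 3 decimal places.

PS ≈ 0.635

p₁ = P(outcome | exposed) = 1863/2552 = 0.73002
p₀ = P(outcome | unexposed) = 197/754 = 0.26127
Under exogeneity and monotonicity, PS = (p₁ − p₀) / (1 − p₀).
PS = (0.73002 − 0.26127) / (1 − 0.26127) = 0.46874 / 0.73873 ≈ 0.6345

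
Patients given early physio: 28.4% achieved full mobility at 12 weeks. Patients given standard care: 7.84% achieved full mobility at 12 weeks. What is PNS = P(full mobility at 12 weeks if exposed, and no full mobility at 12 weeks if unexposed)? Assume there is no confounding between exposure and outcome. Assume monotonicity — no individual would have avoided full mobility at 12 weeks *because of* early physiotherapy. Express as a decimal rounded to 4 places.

p₁ = 0.284, p₀ = 0.0784.
Under exogeneity and monotonicity, PNS = p₁ − p₀.
PNS = 0.284 − 0.0784 = 0.2056

PNS ≈ 0.2056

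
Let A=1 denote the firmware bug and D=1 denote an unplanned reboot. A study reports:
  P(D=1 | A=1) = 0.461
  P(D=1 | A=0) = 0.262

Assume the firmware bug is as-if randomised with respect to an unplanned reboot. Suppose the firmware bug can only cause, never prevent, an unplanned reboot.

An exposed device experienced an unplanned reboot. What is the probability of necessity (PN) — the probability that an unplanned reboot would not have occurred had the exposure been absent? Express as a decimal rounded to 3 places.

Let p₁ = 0.461, p₀ = 0.262.
Under exogeneity and monotonicity, PN = (p₁ − p₀) / p₁.
PN = (0.461 − 0.262) / 0.461 = 0.199 / 0.461 ≈ 0.4317

PN ≈ 0.432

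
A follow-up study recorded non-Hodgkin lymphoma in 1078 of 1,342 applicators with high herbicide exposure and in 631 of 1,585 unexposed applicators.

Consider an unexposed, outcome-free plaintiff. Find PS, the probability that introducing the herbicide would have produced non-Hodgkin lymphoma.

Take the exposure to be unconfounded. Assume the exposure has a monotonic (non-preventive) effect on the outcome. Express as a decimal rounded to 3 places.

p₁ = P(outcome | exposed) = 1078/1342 = 0.80328
p₀ = P(outcome | unexposed) = 631/1585 = 0.39811
Under exogeneity and monotonicity, PS = (p₁ − p₀) / (1 − p₀).
PS = (0.80328 − 0.39811) / (1 − 0.39811) = 0.40517 / 0.60189 ≈ 0.6732

PS ≈ 0.673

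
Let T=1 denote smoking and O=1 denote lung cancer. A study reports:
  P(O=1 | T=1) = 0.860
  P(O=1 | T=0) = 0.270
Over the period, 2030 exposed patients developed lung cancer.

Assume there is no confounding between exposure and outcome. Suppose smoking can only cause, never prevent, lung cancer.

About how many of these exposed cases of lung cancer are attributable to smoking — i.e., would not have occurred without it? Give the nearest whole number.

about 1393 cases

Let p₁ = 0.86, p₀ = 0.27.
PN = (p₁ − p₀)/p₁ = (0.86 − 0.27) / 0.86 ≈ 0.68605.
Attributable cases ≈ PN × (exposed cases) = 0.68605 × 2030 ≈ 1392.67.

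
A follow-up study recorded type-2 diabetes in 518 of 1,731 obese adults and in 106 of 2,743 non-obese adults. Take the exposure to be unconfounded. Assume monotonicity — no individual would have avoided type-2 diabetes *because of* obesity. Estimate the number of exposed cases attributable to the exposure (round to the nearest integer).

p₁ = P(outcome | exposed) = 518/1731 = 0.29925
p₀ = P(outcome | unexposed) = 106/2743 = 0.038644
PN = (p₁ − p₀)/p₁ = (0.29925 − 0.038644) / 0.29925 ≈ 0.87086.
Attributable cases ≈ PN × (exposed cases) = 0.87086 × 518 ≈ 451.11.

about 451 cases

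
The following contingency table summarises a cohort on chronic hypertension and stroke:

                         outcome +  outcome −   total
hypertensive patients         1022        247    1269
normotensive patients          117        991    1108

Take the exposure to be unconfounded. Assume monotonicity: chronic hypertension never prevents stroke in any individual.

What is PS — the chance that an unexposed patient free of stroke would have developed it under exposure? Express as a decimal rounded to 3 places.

PS ≈ 0.782

p₁ = P(outcome | exposed) = 1022/1269 = 0.80536
p₀ = P(outcome | unexposed) = 117/1108 = 0.1056
Under exogeneity and monotonicity, PS = (p₁ − p₀)/(1 − p₀).
PS = (0.80536 − 0.1056) / 0.8944 ≈ 0.7824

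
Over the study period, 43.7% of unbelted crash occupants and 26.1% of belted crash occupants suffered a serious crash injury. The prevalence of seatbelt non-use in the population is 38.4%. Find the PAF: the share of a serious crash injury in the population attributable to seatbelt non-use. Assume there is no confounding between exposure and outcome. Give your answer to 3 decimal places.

p₁ = 0.437, p₀ = 0.261.
Overall risk P(Y=1) = π·p₁ + (1−π)·p₀ = 0.384×0.437 + 0.616×0.261 = 0.32858.
Under exogeneity, PAF = [P(Y=1) − p₀] / P(Y=1).
PAF = (0.32858 − 0.261) / 0.32858 ≈ 0.2057

PAF ≈ 0.206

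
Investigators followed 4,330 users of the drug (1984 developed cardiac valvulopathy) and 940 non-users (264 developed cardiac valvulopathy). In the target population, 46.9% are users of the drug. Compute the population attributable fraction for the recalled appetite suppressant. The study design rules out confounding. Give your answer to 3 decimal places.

p₁ = P(outcome | exposed) = 1984/4330 = 0.4582
p₀ = P(outcome | unexposed) = 264/940 = 0.28085
Overall risk P(Y=1) = π·p₁ + (1−π)·p₀ = 0.469×0.4582 + 0.531×0.28085 = 0.36403.
Under exogeneity, PAF = [P(Y=1) − p₀] / P(Y=1).
PAF = (0.36403 − 0.28085) / 0.36403 ≈ 0.2285

PAF ≈ 0.228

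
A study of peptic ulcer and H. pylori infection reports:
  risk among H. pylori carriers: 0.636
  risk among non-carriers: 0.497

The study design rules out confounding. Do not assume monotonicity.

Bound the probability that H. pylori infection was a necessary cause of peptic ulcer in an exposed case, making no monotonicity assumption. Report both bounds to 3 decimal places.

0.219 ≤ PN ≤ 0.791

Let p₁ = 0.636, p₀ = 0.497.
Under exogeneity alone the bounds on PN are max{0,(p₁−p₀)/p₁} ≤ PN ≤ min{1,(1−p₀)/p₁}.
  lower = (p₁ − p₀)/p₁ = 0.139 / 0.636 ≈ 0.2186
  upper = min{1, (1 − p₀)/p₁} = 0.503 / 0.636 ≈ 0.7909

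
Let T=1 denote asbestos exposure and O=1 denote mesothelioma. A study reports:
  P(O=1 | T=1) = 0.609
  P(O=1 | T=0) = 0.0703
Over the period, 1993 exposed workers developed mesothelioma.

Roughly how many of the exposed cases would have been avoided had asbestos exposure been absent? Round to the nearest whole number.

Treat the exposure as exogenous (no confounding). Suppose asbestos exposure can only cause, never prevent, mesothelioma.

about 1763 cases

Let p₁ = 0.609, p₀ = 0.0703.
PN = (p₁ − p₀)/p₁ = (0.609 − 0.0703) / 0.609 ≈ 0.88456.
Attributable cases ≈ PN × (exposed cases) = 0.88456 × 1993 ≈ 1762.94.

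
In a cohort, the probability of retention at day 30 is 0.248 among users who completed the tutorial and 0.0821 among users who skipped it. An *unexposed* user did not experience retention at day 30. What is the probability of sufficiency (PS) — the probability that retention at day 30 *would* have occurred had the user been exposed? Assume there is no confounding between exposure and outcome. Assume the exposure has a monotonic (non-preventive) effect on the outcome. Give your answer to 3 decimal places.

PS ≈ 0.181

Let p₁ = 0.248, p₀ = 0.0821.
Under exogeneity and monotonicity, PS = (p₁ − p₀) / (1 − p₀).
PS = (0.248 − 0.0821) / (1 − 0.0821) = 0.1659 / 0.9179 ≈ 0.1807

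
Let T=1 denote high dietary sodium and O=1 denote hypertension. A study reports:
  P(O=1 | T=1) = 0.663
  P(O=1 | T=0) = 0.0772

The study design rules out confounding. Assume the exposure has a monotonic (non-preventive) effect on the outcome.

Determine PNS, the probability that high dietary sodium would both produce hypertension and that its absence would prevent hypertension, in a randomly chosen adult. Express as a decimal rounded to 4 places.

PNS ≈ 0.5858

Let p₁ = 0.663, p₀ = 0.0772.
Under exogeneity and monotonicity, PNS = p₁ − p₀.
PNS = 0.663 − 0.0772 = 0.5858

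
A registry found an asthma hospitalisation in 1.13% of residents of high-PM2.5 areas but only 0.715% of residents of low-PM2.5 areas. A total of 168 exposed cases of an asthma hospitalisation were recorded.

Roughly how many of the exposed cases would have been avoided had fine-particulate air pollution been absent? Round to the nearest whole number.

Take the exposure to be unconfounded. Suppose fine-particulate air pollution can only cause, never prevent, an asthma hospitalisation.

p₁ = 0.0113, p₀ = 0.00715.
PN = (p₁ − p₀)/p₁ = (0.0113 − 0.00715) / 0.0113 ≈ 0.36726.
Attributable cases ≈ PN × (exposed cases) = 0.36726 × 168 ≈ 61.70.

about 62 cases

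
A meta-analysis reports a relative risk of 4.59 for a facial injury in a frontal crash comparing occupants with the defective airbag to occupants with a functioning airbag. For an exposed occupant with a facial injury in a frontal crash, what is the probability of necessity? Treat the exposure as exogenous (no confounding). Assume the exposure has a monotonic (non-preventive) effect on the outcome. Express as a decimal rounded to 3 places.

PN ≈ 0.782

Under exogeneity and monotonicity, PN = (RR − 1) / RR = 1 − 1/RR.
PN = (4.59 − 1) / 4.59 = 3.59 / 4.59 ≈ 0.7821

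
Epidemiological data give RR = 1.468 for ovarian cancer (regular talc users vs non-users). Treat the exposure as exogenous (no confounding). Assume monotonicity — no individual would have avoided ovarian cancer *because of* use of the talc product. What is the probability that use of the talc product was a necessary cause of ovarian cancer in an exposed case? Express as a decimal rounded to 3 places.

Under exogeneity and monotonicity, PN = (RR − 1) / RR = 1 − 1/RR.
PN = (1.468 − 1) / 1.468 = 0.468 / 1.468 ≈ 0.3188

PN ≈ 0.319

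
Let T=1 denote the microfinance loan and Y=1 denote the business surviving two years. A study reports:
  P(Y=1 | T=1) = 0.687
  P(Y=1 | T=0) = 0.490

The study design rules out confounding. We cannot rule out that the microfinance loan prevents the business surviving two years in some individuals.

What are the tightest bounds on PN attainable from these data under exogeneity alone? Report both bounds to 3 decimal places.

Let p₁ = 0.687, p₀ = 0.49.
Under exogeneity alone the bounds on PN are max{0,(p₁−p₀)/p₁} ≤ PN ≤ min{1,(1−p₀)/p₁}.
  lower = (p₁ − p₀)/p₁ = 0.197 / 0.687 ≈ 0.2868
  upper = min{1, (1 − p₀)/p₁} = 0.51 / 0.687 ≈ 0.7424

0.287 ≤ PN ≤ 0.742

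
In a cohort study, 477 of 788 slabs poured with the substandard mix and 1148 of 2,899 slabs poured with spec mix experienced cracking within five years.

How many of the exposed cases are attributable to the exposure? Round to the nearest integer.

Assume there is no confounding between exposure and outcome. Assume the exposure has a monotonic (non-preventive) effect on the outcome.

about 165 cases

p₁ = P(outcome | exposed) = 477/788 = 0.60533
p₀ = P(outcome | unexposed) = 1148/2899 = 0.396
PN = (p₁ − p₀)/p₁ = (0.60533 − 0.396) / 0.60533 ≈ 0.34581.
Attributable cases ≈ PN × (exposed cases) = 0.34581 × 477 ≈ 164.95.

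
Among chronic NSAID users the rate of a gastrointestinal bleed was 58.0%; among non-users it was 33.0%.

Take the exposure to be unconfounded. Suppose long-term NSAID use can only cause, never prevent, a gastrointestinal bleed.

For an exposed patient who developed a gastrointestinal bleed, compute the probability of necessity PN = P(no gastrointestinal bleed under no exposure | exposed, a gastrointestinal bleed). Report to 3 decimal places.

p₁ = 0.58, p₀ = 0.33.
Under exogeneity and monotonicity, PN = (p₁ − p₀) / p₁.
PN = (0.58 − 0.33) / 0.58 = 0.25 / 0.58 ≈ 0.4310

PN ≈ 0.431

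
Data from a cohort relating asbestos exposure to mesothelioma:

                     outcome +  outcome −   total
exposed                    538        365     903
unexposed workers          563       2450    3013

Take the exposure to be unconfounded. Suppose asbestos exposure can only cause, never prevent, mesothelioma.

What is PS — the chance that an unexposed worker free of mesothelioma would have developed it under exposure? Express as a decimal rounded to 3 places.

p₁ = P(outcome | exposed) = 538/903 = 0.59579
p₀ = P(outcome | unexposed) = 563/3013 = 0.18686
Under exogeneity and monotonicity, PS = (p₁ − p₀)/(1 − p₀).
PS = (0.59579 − 0.18686) / 0.81314 ≈ 0.5029

PS ≈ 0.503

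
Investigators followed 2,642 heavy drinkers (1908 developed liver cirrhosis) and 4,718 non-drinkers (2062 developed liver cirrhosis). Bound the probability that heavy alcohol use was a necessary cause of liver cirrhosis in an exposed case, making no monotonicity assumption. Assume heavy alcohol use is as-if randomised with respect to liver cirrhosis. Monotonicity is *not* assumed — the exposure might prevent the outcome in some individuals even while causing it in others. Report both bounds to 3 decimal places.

0.395 ≤ PN ≤ 0.780

p₁ = P(outcome | exposed) = 1908/2642 = 0.72218
p₀ = P(outcome | unexposed) = 2062/4718 = 0.43705
Under exogeneity alone the bounds on PN are max{0,(p₁−p₀)/p₁} ≤ PN ≤ min{1,(1−p₀)/p₁}.
  lower = (p₁ − p₀)/p₁ = 0.28513 / 0.72218 ≈ 0.3948
  upper = min{1, (1 − p₀)/p₁} = 0.56295 / 0.72218 ≈ 0.7795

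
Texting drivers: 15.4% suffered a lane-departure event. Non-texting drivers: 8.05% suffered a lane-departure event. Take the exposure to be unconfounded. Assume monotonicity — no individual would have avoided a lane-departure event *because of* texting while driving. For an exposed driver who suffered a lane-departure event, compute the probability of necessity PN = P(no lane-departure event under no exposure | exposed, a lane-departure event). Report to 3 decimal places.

PN ≈ 0.477

p₁ = 0.154, p₀ = 0.0805.
Under exogeneity and monotonicity, PN = (p₁ − p₀) / p₁.
PN = (0.154 − 0.0805) / 0.154 = 0.0735 / 0.154 ≈ 0.4773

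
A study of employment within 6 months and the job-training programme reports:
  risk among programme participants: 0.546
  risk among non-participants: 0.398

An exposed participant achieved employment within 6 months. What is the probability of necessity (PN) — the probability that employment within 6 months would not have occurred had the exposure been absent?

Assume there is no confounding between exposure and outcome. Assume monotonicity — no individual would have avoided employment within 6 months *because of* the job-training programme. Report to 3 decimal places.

Let p₁ = 0.546, p₀ = 0.398.
Under exogeneity and monotonicity, PN = (p₁ − p₀) / p₁.
PN = (0.546 − 0.398) / 0.546 = 0.148 / 0.546 ≈ 0.2711

PN ≈ 0.271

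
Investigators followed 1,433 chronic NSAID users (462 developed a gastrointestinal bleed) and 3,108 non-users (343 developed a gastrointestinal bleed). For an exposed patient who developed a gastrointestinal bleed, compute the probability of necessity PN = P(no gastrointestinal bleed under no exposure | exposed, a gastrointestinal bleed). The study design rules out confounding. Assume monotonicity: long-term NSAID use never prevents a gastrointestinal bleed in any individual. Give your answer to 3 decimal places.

PN ≈ 0.658

p₁ = P(outcome | exposed) = 462/1433 = 0.3224
p₀ = P(outcome | unexposed) = 343/3108 = 0.11036
Under exogeneity and monotonicity, PN = (p₁ − p₀) / p₁.
PN = (0.3224 − 0.11036) / 0.3224 = 0.21204 / 0.3224 ≈ 0.6577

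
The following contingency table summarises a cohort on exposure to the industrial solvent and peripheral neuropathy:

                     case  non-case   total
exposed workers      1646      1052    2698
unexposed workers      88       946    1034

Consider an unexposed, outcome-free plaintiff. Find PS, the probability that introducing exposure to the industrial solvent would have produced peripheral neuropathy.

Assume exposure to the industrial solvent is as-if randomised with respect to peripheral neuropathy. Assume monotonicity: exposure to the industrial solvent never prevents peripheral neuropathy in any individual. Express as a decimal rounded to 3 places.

p₁ = P(outcome | exposed) = 1646/2698 = 0.61008
p₀ = P(outcome | unexposed) = 88/1034 = 0.085106
Under exogeneity and monotonicity, PS = (p₁ − p₀)/(1 − p₀).
PS = (0.61008 − 0.085106) / 0.91489 ≈ 0.5738

PS ≈ 0.574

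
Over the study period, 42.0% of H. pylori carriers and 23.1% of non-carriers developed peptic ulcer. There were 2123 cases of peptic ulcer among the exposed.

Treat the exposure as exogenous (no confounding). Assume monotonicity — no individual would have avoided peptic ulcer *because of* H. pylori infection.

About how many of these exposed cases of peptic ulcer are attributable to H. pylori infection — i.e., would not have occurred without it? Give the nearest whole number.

about 955 cases

p₁ = 0.42, p₀ = 0.231.
PN = (p₁ − p₀)/p₁ = (0.42 − 0.231) / 0.42 ≈ 0.45000.
Attributable cases ≈ PN × (exposed cases) = 0.45000 × 2123 ≈ 955.35.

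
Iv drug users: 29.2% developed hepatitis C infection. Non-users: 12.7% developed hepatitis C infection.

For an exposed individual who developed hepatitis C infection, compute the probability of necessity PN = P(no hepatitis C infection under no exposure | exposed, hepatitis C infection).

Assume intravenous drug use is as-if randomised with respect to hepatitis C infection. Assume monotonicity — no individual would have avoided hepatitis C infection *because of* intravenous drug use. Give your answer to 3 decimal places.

p₁ = 0.292, p₀ = 0.127.
Under exogeneity and monotonicity, PN = (p₁ − p₀) / p₁.
PN = (0.292 − 0.127) / 0.292 = 0.165 / 0.292 ≈ 0.5651

PN ≈ 0.565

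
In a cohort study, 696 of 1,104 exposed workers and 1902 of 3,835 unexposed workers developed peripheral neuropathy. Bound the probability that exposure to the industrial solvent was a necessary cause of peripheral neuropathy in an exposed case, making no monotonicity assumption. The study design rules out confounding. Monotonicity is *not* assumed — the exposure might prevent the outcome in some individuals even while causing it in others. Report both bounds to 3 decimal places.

p₁ = P(outcome | exposed) = 696/1104 = 0.63043
p₀ = P(outcome | unexposed) = 1902/3835 = 0.49596
Under exogeneity alone the bounds on PN are max{0,(p₁−p₀)/p₁} ≤ PN ≤ min{1,(1−p₀)/p₁}.
  lower = (p₁ − p₀)/p₁ = 0.13448 / 0.63043 ≈ 0.2133
  upper = min{1, (1 − p₀)/p₁} = 0.50404 / 0.63043 ≈ 0.7995

0.213 ≤ PN ≤ 0.800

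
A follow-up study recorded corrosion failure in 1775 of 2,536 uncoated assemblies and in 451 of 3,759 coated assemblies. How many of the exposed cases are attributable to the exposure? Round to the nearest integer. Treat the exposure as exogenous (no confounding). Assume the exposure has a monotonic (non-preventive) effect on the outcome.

about 1471 cases

p₁ = P(outcome | exposed) = 1775/2536 = 0.69992
p₀ = P(outcome | unexposed) = 451/3759 = 0.11998
PN = (p₁ − p₀)/p₁ = (0.69992 − 0.11998) / 0.69992 ≈ 0.82858.
Attributable cases ≈ PN × (exposed cases) = 0.82858 × 1775 ≈ 1470.73.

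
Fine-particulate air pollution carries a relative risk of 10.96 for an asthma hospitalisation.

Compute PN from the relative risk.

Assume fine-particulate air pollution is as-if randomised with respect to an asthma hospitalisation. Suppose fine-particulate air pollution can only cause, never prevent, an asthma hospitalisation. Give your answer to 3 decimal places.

PN ≈ 0.909

Under exogeneity and monotonicity, PN = (RR − 1) / RR = 1 − 1/RR.
PN = (10.96 − 1) / 10.96 = 9.96 / 10.96 ≈ 0.9088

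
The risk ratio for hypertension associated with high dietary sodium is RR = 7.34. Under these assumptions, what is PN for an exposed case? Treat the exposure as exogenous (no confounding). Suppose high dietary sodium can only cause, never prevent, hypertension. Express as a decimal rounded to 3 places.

Under exogeneity and monotonicity, PN = (RR − 1) / RR = 1 − 1/RR.
PN = (7.34 − 1) / 7.34 = 6.34 / 7.34 ≈ 0.8638

PN ≈ 0.864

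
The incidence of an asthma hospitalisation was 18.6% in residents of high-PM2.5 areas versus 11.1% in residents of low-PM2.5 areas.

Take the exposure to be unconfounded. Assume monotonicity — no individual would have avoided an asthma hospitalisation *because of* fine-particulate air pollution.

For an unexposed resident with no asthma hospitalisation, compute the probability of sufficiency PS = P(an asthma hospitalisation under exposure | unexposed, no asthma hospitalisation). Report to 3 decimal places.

p₁ = 0.186, p₀ = 0.111.
Under exogeneity and monotonicity, PS = (p₁ − p₀) / (1 − p₀).
PS = (0.186 − 0.111) / (1 − 0.111) = 0.075 / 0.889 ≈ 0.0844

PS ≈ 0.084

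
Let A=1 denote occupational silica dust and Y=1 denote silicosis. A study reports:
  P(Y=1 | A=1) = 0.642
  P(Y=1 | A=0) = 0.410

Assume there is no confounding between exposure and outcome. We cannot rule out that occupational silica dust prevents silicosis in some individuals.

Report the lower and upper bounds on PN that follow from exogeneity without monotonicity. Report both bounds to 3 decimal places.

0.361 ≤ PN ≤ 0.919

Let p₁ = 0.642, p₀ = 0.41.
Under exogeneity alone the bounds on PN are max{0,(p₁−p₀)/p₁} ≤ PN ≤ min{1,(1−p₀)/p₁}.
  lower = (p₁ − p₀)/p₁ = 0.232 / 0.642 ≈ 0.3614
  upper = min{1, (1 − p₀)/p₁} = 0.59 / 0.642 ≈ 0.9190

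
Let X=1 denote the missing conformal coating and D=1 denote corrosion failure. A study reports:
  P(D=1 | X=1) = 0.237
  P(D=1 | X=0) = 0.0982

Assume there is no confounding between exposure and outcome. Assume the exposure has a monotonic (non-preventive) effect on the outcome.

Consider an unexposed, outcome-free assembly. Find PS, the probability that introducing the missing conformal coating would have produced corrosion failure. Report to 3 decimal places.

Let p₁ = 0.237, p₀ = 0.0982.
Under exogeneity and monotonicity, PS = (p₁ − p₀) / (1 − p₀).
PS = (0.237 − 0.0982) / (1 − 0.0982) = 0.1388 / 0.9018 ≈ 0.1539

PS ≈ 0.154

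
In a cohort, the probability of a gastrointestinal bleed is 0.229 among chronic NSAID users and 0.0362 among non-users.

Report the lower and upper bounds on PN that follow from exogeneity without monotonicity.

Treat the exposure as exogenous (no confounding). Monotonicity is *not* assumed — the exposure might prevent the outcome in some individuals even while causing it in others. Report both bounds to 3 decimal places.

Let p₁ = 0.229, p₀ = 0.0362.
Under exogeneity alone the bounds on PN are max{0,(p₁−p₀)/p₁} ≤ PN ≤ min{1,(1−p₀)/p₁}.
  lower = (p₁ − p₀)/p₁ = 0.1928 / 0.229 ≈ 0.8419
  upper = min{1, (1 − p₀)/p₁} = 0.9638 / 0.229 ≈ 4.2087 → capped at 1

0.842 ≤ PN ≤ 1.000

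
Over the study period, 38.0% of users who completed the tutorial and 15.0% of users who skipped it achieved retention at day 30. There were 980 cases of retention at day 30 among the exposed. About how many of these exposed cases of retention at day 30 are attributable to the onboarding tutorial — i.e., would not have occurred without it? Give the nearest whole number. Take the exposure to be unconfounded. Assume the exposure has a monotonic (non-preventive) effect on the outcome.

p₁ = 0.38, p₀ = 0.15.
PN = (p₁ − p₀)/p₁ = (0.38 − 0.15) / 0.38 ≈ 0.60526.
Attributable cases ≈ PN × (exposed cases) = 0.60526 × 980 ≈ 593.16.

about 593 cases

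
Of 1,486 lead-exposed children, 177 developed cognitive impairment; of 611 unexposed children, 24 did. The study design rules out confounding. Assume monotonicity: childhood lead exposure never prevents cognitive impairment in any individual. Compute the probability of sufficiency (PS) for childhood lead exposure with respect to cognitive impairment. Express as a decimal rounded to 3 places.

p₁ = P(outcome | exposed) = 177/1486 = 0.11911
p₀ = P(outcome | unexposed) = 24/611 = 0.03928
Under exogeneity and monotonicity, PS = (p₁ − p₀) / (1 − p₀).
PS = (0.11911 − 0.03928) / (1 − 0.03928) = 0.079832 / 0.96072 ≈ 0.0831

PS ≈ 0.083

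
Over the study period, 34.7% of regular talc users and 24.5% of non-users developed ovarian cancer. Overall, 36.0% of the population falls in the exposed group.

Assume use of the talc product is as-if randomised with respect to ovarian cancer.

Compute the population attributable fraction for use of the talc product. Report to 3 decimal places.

PAF ≈ 0.130

p₁ = 0.347, p₀ = 0.245.
Overall risk P(Y=1) = π·p₁ + (1−π)·p₀ = 0.36×0.347 + 0.64×0.245 = 0.28172.
Under exogeneity, PAF = [P(Y=1) − p₀] / P(Y=1).
PAF = (0.28172 − 0.245) / 0.28172 ≈ 0.1303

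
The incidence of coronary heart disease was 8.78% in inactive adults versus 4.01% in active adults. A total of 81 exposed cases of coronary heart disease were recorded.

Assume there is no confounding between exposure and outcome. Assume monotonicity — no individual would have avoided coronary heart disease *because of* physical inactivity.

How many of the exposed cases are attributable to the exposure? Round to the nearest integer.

about 44 cases

p₁ = 0.0878, p₀ = 0.0401.
PN = (p₁ − p₀)/p₁ = (0.0878 − 0.0401) / 0.0878 ≈ 0.54328.
Attributable cases ≈ PN × (exposed cases) = 0.54328 × 81 ≈ 44.01.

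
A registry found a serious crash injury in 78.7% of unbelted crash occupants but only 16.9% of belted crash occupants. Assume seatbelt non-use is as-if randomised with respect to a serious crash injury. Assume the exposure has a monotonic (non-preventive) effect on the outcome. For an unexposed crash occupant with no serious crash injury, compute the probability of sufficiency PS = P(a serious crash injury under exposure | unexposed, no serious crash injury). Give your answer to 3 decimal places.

p₁ = 0.787, p₀ = 0.169.
Under exogeneity and monotonicity, PS = (p₁ − p₀) / (1 − p₀).
PS = (0.787 − 0.169) / (1 − 0.169) = 0.618 / 0.831 ≈ 0.7437

PS ≈ 0.744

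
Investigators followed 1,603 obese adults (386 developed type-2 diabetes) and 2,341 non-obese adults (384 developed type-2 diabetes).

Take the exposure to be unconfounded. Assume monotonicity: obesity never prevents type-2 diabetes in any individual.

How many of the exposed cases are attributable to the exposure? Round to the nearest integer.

about 123 cases

p₁ = P(outcome | exposed) = 386/1603 = 0.2408
p₀ = P(outcome | unexposed) = 384/2341 = 0.16403
PN = (p₁ − p₀)/p₁ = (0.2408 − 0.16403) / 0.2408 ≈ 0.31880.
Attributable cases ≈ PN × (exposed cases) = 0.31880 × 386 ≈ 123.06.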